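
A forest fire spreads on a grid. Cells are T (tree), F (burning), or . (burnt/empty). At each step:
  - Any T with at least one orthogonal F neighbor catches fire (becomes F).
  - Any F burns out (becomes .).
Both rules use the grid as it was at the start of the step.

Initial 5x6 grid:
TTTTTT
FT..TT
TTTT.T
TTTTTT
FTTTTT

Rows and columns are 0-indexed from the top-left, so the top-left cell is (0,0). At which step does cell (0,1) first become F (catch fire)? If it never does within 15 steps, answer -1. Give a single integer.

Step 1: cell (0,1)='T' (+5 fires, +2 burnt)
Step 2: cell (0,1)='F' (+4 fires, +5 burnt)
  -> target ignites at step 2
Step 3: cell (0,1)='.' (+4 fires, +4 burnt)
Step 4: cell (0,1)='.' (+4 fires, +4 burnt)
Step 5: cell (0,1)='.' (+3 fires, +4 burnt)
Step 6: cell (0,1)='.' (+3 fires, +3 burnt)
Step 7: cell (0,1)='.' (+2 fires, +3 burnt)
Step 8: cell (0,1)='.' (+0 fires, +2 burnt)
  fire out at step 8

2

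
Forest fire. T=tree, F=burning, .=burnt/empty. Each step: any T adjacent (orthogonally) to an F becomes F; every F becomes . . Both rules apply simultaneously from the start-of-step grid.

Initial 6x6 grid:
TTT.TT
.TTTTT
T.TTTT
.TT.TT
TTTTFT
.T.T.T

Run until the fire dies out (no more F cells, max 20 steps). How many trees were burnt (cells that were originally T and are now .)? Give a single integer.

Step 1: +3 fires, +1 burnt (F count now 3)
Step 2: +5 fires, +3 burnt (F count now 5)
Step 3: +5 fires, +5 burnt (F count now 5)
Step 4: +7 fires, +5 burnt (F count now 7)
Step 5: +2 fires, +7 burnt (F count now 2)
Step 6: +2 fires, +2 burnt (F count now 2)
Step 7: +1 fires, +2 burnt (F count now 1)
Step 8: +1 fires, +1 burnt (F count now 1)
Step 9: +0 fires, +1 burnt (F count now 0)
Fire out after step 9
Initially T: 27, now '.': 35
Total burnt (originally-T cells now '.'): 26

Answer: 26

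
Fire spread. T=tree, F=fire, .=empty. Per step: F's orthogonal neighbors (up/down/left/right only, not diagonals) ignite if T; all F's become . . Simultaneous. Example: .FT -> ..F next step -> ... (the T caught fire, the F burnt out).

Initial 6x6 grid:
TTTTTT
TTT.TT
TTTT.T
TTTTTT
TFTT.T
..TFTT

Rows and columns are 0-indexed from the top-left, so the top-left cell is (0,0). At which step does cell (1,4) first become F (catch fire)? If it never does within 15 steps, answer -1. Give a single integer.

Step 1: cell (1,4)='T' (+6 fires, +2 burnt)
Step 2: cell (1,4)='T' (+5 fires, +6 burnt)
Step 3: cell (1,4)='T' (+6 fires, +5 burnt)
Step 4: cell (1,4)='T' (+4 fires, +6 burnt)
Step 5: cell (1,4)='T' (+3 fires, +4 burnt)
Step 6: cell (1,4)='T' (+2 fires, +3 burnt)
Step 7: cell (1,4)='F' (+3 fires, +2 burnt)
  -> target ignites at step 7
Step 8: cell (1,4)='.' (+0 fires, +3 burnt)
  fire out at step 8

7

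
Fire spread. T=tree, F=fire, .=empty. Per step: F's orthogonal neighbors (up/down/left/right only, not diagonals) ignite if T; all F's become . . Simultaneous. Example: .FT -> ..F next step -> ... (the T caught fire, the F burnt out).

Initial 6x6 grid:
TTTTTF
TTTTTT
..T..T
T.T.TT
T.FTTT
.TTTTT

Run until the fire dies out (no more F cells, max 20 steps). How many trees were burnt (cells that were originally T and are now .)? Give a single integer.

Step 1: +5 fires, +2 burnt (F count now 5)
Step 2: +7 fires, +5 burnt (F count now 7)
Step 3: +7 fires, +7 burnt (F count now 7)
Step 4: +3 fires, +7 burnt (F count now 3)
Step 5: +2 fires, +3 burnt (F count now 2)
Step 6: +0 fires, +2 burnt (F count now 0)
Fire out after step 6
Initially T: 26, now '.': 34
Total burnt (originally-T cells now '.'): 24

Answer: 24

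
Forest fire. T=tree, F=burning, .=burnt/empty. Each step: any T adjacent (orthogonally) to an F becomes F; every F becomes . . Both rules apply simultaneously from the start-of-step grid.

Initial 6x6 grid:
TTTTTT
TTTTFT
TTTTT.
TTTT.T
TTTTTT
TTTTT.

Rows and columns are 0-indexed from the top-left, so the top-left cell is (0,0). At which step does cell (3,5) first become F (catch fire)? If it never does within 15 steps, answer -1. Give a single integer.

Step 1: cell (3,5)='T' (+4 fires, +1 burnt)
Step 2: cell (3,5)='T' (+4 fires, +4 burnt)
Step 3: cell (3,5)='T' (+4 fires, +4 burnt)
Step 4: cell (3,5)='T' (+5 fires, +4 burnt)
Step 5: cell (3,5)='T' (+6 fires, +5 burnt)
Step 6: cell (3,5)='T' (+5 fires, +6 burnt)
Step 7: cell (3,5)='F' (+3 fires, +5 burnt)
  -> target ignites at step 7
Step 8: cell (3,5)='.' (+1 fires, +3 burnt)
Step 9: cell (3,5)='.' (+0 fires, +1 burnt)
  fire out at step 9

7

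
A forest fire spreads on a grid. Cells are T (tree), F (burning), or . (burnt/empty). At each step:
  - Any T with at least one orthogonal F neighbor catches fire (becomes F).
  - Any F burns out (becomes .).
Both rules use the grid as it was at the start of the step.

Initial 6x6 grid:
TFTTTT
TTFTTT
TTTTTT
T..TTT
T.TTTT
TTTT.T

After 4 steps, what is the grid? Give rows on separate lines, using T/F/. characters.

Step 1: 5 trees catch fire, 2 burn out
  F.FTTT
  TF.FTT
  TTFTTT
  T..TTT
  T.TTTT
  TTTT.T
Step 2: 5 trees catch fire, 5 burn out
  ...FTT
  F...FT
  TF.FTT
  T..TTT
  T.TTTT
  TTTT.T
Step 3: 5 trees catch fire, 5 burn out
  ....FT
  .....F
  F...FT
  T..FTT
  T.TTTT
  TTTT.T
Step 4: 5 trees catch fire, 5 burn out
  .....F
  ......
  .....F
  F...FT
  T.TFTT
  TTTT.T

.....F
......
.....F
F...FT
T.TFTT
TTTT.T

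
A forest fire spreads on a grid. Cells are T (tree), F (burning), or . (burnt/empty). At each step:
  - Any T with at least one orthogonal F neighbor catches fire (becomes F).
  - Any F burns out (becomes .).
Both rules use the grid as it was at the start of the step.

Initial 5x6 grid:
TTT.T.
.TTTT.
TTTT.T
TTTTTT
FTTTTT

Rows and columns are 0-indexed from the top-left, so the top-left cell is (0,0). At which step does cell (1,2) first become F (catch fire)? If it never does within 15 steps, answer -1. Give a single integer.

Step 1: cell (1,2)='T' (+2 fires, +1 burnt)
Step 2: cell (1,2)='T' (+3 fires, +2 burnt)
Step 3: cell (1,2)='T' (+3 fires, +3 burnt)
Step 4: cell (1,2)='T' (+4 fires, +3 burnt)
Step 5: cell (1,2)='F' (+5 fires, +4 burnt)
  -> target ignites at step 5
Step 6: cell (1,2)='.' (+4 fires, +5 burnt)
Step 7: cell (1,2)='.' (+2 fires, +4 burnt)
Step 8: cell (1,2)='.' (+1 fires, +2 burnt)
Step 9: cell (1,2)='.' (+0 fires, +1 burnt)
  fire out at step 9

5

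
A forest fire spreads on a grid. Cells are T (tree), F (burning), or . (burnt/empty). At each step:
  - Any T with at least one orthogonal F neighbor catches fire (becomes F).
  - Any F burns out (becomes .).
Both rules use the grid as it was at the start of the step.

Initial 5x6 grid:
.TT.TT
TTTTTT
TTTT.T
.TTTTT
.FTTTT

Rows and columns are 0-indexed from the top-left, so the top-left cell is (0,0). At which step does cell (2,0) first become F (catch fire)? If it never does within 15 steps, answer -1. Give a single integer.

Step 1: cell (2,0)='T' (+2 fires, +1 burnt)
Step 2: cell (2,0)='T' (+3 fires, +2 burnt)
Step 3: cell (2,0)='F' (+5 fires, +3 burnt)
  -> target ignites at step 3
Step 4: cell (2,0)='.' (+6 fires, +5 burnt)
Step 5: cell (2,0)='.' (+3 fires, +6 burnt)
Step 6: cell (2,0)='.' (+2 fires, +3 burnt)
Step 7: cell (2,0)='.' (+2 fires, +2 burnt)
Step 8: cell (2,0)='.' (+1 fires, +2 burnt)
Step 9: cell (2,0)='.' (+0 fires, +1 burnt)
  fire out at step 9

3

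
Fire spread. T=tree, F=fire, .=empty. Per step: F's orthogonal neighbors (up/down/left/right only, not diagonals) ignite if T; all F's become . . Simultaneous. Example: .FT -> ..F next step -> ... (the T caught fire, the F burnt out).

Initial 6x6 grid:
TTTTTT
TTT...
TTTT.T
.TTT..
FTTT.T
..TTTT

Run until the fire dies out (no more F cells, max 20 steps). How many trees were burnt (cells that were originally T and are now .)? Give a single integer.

Answer: 24

Derivation:
Step 1: +1 fires, +1 burnt (F count now 1)
Step 2: +2 fires, +1 burnt (F count now 2)
Step 3: +4 fires, +2 burnt (F count now 4)
Step 4: +5 fires, +4 burnt (F count now 5)
Step 5: +5 fires, +5 burnt (F count now 5)
Step 6: +3 fires, +5 burnt (F count now 3)
Step 7: +2 fires, +3 burnt (F count now 2)
Step 8: +1 fires, +2 burnt (F count now 1)
Step 9: +1 fires, +1 burnt (F count now 1)
Step 10: +0 fires, +1 burnt (F count now 0)
Fire out after step 10
Initially T: 25, now '.': 35
Total burnt (originally-T cells now '.'): 24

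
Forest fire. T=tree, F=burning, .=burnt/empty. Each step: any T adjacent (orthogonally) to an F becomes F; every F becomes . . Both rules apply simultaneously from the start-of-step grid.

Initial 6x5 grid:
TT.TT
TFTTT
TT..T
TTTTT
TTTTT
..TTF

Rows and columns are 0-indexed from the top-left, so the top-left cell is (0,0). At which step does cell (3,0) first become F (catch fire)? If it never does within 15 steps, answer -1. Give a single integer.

Step 1: cell (3,0)='T' (+6 fires, +2 burnt)
Step 2: cell (3,0)='T' (+7 fires, +6 burnt)
Step 3: cell (3,0)='F' (+8 fires, +7 burnt)
  -> target ignites at step 3
Step 4: cell (3,0)='.' (+2 fires, +8 burnt)
Step 5: cell (3,0)='.' (+0 fires, +2 burnt)
  fire out at step 5

3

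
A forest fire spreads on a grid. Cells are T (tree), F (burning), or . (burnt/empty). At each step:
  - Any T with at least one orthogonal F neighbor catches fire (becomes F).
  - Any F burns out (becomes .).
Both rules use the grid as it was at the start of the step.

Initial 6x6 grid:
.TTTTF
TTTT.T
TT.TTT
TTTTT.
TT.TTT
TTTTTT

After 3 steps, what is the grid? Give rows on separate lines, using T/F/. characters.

Step 1: 2 trees catch fire, 1 burn out
  .TTTF.
  TTTT.F
  TT.TTT
  TTTTT.
  TT.TTT
  TTTTTT
Step 2: 2 trees catch fire, 2 burn out
  .TTF..
  TTTT..
  TT.TTF
  TTTTT.
  TT.TTT
  TTTTTT
Step 3: 3 trees catch fire, 2 burn out
  .TF...
  TTTF..
  TT.TF.
  TTTTT.
  TT.TTT
  TTTTTT

.TF...
TTTF..
TT.TF.
TTTTT.
TT.TTT
TTTTTT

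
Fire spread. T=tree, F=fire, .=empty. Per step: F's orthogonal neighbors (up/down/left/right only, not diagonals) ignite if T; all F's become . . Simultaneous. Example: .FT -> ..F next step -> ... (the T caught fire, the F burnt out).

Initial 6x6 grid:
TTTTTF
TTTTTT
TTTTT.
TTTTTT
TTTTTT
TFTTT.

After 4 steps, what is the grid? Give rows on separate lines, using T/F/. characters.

Step 1: 5 trees catch fire, 2 burn out
  TTTTF.
  TTTTTF
  TTTTT.
  TTTTTT
  TFTTTT
  F.FTT.
Step 2: 6 trees catch fire, 5 burn out
  TTTF..
  TTTTF.
  TTTTT.
  TFTTTT
  F.FTTT
  ...FT.
Step 3: 8 trees catch fire, 6 burn out
  TTF...
  TTTF..
  TFTTF.
  F.FTTT
  ...FTT
  ....F.
Step 4: 9 trees catch fire, 8 burn out
  TF....
  TFF...
  F.FF..
  ...FFT
  ....FT
  ......

TF....
TFF...
F.FF..
...FFT
....FT
......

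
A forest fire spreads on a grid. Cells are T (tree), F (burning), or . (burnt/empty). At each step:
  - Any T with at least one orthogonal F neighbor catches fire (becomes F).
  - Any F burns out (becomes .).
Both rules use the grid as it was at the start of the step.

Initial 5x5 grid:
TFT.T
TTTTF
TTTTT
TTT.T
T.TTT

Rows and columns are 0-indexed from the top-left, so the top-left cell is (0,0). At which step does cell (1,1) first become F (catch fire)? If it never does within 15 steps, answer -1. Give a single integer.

Step 1: cell (1,1)='F' (+6 fires, +2 burnt)
  -> target ignites at step 1
Step 2: cell (1,1)='.' (+5 fires, +6 burnt)
Step 3: cell (1,1)='.' (+4 fires, +5 burnt)
Step 4: cell (1,1)='.' (+3 fires, +4 burnt)
Step 5: cell (1,1)='.' (+2 fires, +3 burnt)
Step 6: cell (1,1)='.' (+0 fires, +2 burnt)
  fire out at step 6

1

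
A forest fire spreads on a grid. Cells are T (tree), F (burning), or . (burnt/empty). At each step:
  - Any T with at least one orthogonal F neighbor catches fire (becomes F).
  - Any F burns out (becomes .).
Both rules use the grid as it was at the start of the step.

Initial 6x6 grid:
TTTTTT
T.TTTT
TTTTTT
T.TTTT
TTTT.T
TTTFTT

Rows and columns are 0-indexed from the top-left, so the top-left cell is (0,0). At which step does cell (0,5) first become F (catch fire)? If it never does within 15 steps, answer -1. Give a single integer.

Step 1: cell (0,5)='T' (+3 fires, +1 burnt)
Step 2: cell (0,5)='T' (+4 fires, +3 burnt)
Step 3: cell (0,5)='T' (+6 fires, +4 burnt)
Step 4: cell (0,5)='T' (+5 fires, +6 burnt)
Step 5: cell (0,5)='T' (+6 fires, +5 burnt)
Step 6: cell (0,5)='T' (+4 fires, +6 burnt)
Step 7: cell (0,5)='F' (+3 fires, +4 burnt)
  -> target ignites at step 7
Step 8: cell (0,5)='.' (+1 fires, +3 burnt)
Step 9: cell (0,5)='.' (+0 fires, +1 burnt)
  fire out at step 9

7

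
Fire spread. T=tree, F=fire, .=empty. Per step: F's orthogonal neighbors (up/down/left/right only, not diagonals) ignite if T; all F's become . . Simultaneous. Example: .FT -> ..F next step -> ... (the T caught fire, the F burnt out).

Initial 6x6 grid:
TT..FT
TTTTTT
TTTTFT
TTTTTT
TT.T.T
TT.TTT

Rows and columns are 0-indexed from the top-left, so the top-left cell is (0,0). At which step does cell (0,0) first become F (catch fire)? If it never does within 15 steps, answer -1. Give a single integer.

Step 1: cell (0,0)='T' (+5 fires, +2 burnt)
Step 2: cell (0,0)='T' (+5 fires, +5 burnt)
Step 3: cell (0,0)='T' (+5 fires, +5 burnt)
Step 4: cell (0,0)='T' (+5 fires, +5 burnt)
Step 5: cell (0,0)='T' (+5 fires, +5 burnt)
Step 6: cell (0,0)='F' (+3 fires, +5 burnt)
  -> target ignites at step 6
Step 7: cell (0,0)='.' (+1 fires, +3 burnt)
Step 8: cell (0,0)='.' (+0 fires, +1 burnt)
  fire out at step 8

6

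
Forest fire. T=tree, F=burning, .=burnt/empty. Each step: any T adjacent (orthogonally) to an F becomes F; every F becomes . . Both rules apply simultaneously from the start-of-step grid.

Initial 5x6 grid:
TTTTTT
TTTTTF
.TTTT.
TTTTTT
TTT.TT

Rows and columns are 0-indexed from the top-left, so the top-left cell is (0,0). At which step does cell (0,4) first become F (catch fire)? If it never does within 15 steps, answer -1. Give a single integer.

Step 1: cell (0,4)='T' (+2 fires, +1 burnt)
Step 2: cell (0,4)='F' (+3 fires, +2 burnt)
  -> target ignites at step 2
Step 3: cell (0,4)='.' (+4 fires, +3 burnt)
Step 4: cell (0,4)='.' (+6 fires, +4 burnt)
Step 5: cell (0,4)='.' (+5 fires, +6 burnt)
Step 6: cell (0,4)='.' (+3 fires, +5 burnt)
Step 7: cell (0,4)='.' (+2 fires, +3 burnt)
Step 8: cell (0,4)='.' (+1 fires, +2 burnt)
Step 9: cell (0,4)='.' (+0 fires, +1 burnt)
  fire out at step 9

2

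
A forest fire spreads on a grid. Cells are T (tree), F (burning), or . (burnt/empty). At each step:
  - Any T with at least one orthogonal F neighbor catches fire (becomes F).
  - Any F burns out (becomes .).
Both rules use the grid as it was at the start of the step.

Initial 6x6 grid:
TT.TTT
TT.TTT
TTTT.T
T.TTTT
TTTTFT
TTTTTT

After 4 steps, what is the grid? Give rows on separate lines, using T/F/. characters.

Step 1: 4 trees catch fire, 1 burn out
  TT.TTT
  TT.TTT
  TTTT.T
  T.TTFT
  TTTF.F
  TTTTFT
Step 2: 5 trees catch fire, 4 burn out
  TT.TTT
  TT.TTT
  TTTT.T
  T.TF.F
  TTF...
  TTTF.F
Step 3: 5 trees catch fire, 5 burn out
  TT.TTT
  TT.TTT
  TTTF.F
  T.F...
  TF....
  TTF...
Step 4: 5 trees catch fire, 5 burn out
  TT.TTT
  TT.FTF
  TTF...
  T.....
  F.....
  TF....

TT.TTT
TT.FTF
TTF...
T.....
F.....
TF....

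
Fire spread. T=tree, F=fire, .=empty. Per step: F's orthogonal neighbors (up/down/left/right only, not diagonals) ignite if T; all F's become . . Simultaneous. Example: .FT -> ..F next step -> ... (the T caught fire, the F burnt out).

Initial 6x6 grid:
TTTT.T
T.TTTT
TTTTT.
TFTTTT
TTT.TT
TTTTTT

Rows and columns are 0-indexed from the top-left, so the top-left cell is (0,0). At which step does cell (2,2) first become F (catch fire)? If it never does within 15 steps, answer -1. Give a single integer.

Step 1: cell (2,2)='T' (+4 fires, +1 burnt)
Step 2: cell (2,2)='F' (+6 fires, +4 burnt)
  -> target ignites at step 2
Step 3: cell (2,2)='.' (+6 fires, +6 burnt)
Step 4: cell (2,2)='.' (+7 fires, +6 burnt)
Step 5: cell (2,2)='.' (+5 fires, +7 burnt)
Step 6: cell (2,2)='.' (+2 fires, +5 burnt)
Step 7: cell (2,2)='.' (+1 fires, +2 burnt)
Step 8: cell (2,2)='.' (+0 fires, +1 burnt)
  fire out at step 8

2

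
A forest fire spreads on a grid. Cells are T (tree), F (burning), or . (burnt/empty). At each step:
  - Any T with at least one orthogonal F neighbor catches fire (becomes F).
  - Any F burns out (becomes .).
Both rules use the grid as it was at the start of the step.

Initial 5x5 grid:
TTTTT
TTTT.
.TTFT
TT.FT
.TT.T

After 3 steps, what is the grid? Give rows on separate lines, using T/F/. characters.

Step 1: 4 trees catch fire, 2 burn out
  TTTTT
  TTTF.
  .TF.F
  TT..F
  .TT.T
Step 2: 4 trees catch fire, 4 burn out
  TTTFT
  TTF..
  .F...
  TT...
  .TT.F
Step 3: 4 trees catch fire, 4 burn out
  TTF.F
  TF...
  .....
  TF...
  .TT..

TTF.F
TF...
.....
TF...
.TT..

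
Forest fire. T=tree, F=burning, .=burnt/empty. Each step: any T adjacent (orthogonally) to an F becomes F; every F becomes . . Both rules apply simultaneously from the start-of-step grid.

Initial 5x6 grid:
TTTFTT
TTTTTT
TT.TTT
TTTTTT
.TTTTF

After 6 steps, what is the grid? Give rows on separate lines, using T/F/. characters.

Step 1: 5 trees catch fire, 2 burn out
  TTF.FT
  TTTFTT
  TT.TTT
  TTTTTF
  .TTTF.
Step 2: 8 trees catch fire, 5 burn out
  TF...F
  TTF.FT
  TT.FTF
  TTTTF.
  .TTF..
Step 3: 6 trees catch fire, 8 burn out
  F.....
  TF...F
  TT..F.
  TTTF..
  .TF...
Step 4: 4 trees catch fire, 6 burn out
  ......
  F.....
  TF....
  TTF...
  .F....
Step 5: 2 trees catch fire, 4 burn out
  ......
  ......
  F.....
  TF....
  ......
Step 6: 1 trees catch fire, 2 burn out
  ......
  ......
  ......
  F.....
  ......

......
......
......
F.....
......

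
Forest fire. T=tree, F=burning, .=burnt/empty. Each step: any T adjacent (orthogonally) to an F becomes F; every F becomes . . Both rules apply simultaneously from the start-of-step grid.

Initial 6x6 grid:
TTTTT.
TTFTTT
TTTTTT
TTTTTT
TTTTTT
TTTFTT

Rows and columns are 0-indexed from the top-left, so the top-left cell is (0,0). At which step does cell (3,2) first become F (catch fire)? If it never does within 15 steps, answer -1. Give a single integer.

Step 1: cell (3,2)='T' (+7 fires, +2 burnt)
Step 2: cell (3,2)='F' (+12 fires, +7 burnt)
  -> target ignites at step 2
Step 3: cell (3,2)='.' (+10 fires, +12 burnt)
Step 4: cell (3,2)='.' (+4 fires, +10 burnt)
Step 5: cell (3,2)='.' (+0 fires, +4 burnt)
  fire out at step 5

2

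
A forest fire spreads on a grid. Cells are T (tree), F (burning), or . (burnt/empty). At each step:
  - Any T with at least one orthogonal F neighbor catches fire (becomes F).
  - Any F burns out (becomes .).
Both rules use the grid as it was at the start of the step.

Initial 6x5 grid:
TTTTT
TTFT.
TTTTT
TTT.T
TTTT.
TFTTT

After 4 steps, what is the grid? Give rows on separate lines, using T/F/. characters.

Step 1: 7 trees catch fire, 2 burn out
  TTFTT
  TF.F.
  TTFTT
  TTT.T
  TFTT.
  F.FTT
Step 2: 10 trees catch fire, 7 burn out
  TF.FT
  F....
  TF.FT
  TFF.T
  F.FT.
  ...FT
Step 3: 7 trees catch fire, 10 burn out
  F...F
  .....
  F...F
  F...T
  ...F.
  ....F
Step 4: 1 trees catch fire, 7 burn out
  .....
  .....
  .....
  ....F
  .....
  .....

.....
.....
.....
....F
.....
.....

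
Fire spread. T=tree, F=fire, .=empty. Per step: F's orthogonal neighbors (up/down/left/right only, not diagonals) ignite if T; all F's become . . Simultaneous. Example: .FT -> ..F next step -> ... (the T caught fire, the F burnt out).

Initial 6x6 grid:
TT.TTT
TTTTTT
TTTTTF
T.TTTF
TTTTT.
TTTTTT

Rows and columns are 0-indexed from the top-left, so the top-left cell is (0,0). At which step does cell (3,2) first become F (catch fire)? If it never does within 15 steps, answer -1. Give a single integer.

Step 1: cell (3,2)='T' (+3 fires, +2 burnt)
Step 2: cell (3,2)='T' (+5 fires, +3 burnt)
Step 3: cell (3,2)='F' (+6 fires, +5 burnt)
  -> target ignites at step 3
Step 4: cell (3,2)='.' (+6 fires, +6 burnt)
Step 5: cell (3,2)='.' (+4 fires, +6 burnt)
Step 6: cell (3,2)='.' (+5 fires, +4 burnt)
Step 7: cell (3,2)='.' (+2 fires, +5 burnt)
Step 8: cell (3,2)='.' (+0 fires, +2 burnt)
  fire out at step 8

3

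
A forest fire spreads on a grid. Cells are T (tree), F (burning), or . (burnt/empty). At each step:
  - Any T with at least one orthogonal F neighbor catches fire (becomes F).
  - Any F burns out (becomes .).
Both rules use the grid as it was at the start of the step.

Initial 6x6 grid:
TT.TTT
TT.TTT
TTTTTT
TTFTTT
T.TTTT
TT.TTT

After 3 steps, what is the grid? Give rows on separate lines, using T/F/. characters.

Step 1: 4 trees catch fire, 1 burn out
  TT.TTT
  TT.TTT
  TTFTTT
  TF.FTT
  T.FTTT
  TT.TTT
Step 2: 5 trees catch fire, 4 burn out
  TT.TTT
  TT.TTT
  TF.FTT
  F...FT
  T..FTT
  TT.TTT
Step 3: 8 trees catch fire, 5 burn out
  TT.TTT
  TF.FTT
  F...FT
  .....F
  F...FT
  TT.FTT

TT.TTT
TF.FTT
F...FT
.....F
F...FT
TT.FTT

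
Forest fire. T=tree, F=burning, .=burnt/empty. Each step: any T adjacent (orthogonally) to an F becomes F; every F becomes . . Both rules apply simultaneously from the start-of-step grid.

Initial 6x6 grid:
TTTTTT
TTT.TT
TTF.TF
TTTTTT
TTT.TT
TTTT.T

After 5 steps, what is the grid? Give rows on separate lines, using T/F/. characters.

Step 1: 6 trees catch fire, 2 burn out
  TTTTTT
  TTF.TF
  TF..F.
  TTFTTF
  TTT.TT
  TTTT.T
Step 2: 10 trees catch fire, 6 burn out
  TTFTTF
  TF..F.
  F.....
  TF.FF.
  TTF.TF
  TTTT.T
Step 3: 9 trees catch fire, 10 burn out
  TF.FF.
  F.....
  ......
  F.....
  TF..F.
  TTFT.F
Step 4: 4 trees catch fire, 9 burn out
  F.....
  ......
  ......
  ......
  F.....
  TF.F..
Step 5: 1 trees catch fire, 4 burn out
  ......
  ......
  ......
  ......
  ......
  F.....

......
......
......
......
......
F.....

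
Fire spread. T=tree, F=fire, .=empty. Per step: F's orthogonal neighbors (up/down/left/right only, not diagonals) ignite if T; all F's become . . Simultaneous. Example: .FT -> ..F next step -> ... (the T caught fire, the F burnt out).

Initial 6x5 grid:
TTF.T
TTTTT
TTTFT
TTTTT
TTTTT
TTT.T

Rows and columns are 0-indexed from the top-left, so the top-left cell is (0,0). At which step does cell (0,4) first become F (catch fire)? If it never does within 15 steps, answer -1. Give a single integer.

Step 1: cell (0,4)='T' (+6 fires, +2 burnt)
Step 2: cell (0,4)='T' (+7 fires, +6 burnt)
Step 3: cell (0,4)='F' (+6 fires, +7 burnt)
  -> target ignites at step 3
Step 4: cell (0,4)='.' (+4 fires, +6 burnt)
Step 5: cell (0,4)='.' (+2 fires, +4 burnt)
Step 6: cell (0,4)='.' (+1 fires, +2 burnt)
Step 7: cell (0,4)='.' (+0 fires, +1 burnt)
  fire out at step 7

3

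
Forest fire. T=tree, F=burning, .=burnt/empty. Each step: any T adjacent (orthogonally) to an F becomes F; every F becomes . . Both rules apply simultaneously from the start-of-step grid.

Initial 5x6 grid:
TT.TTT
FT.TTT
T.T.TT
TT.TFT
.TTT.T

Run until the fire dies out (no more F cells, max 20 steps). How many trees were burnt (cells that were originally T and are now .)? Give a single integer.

Answer: 20

Derivation:
Step 1: +6 fires, +2 burnt (F count now 6)
Step 2: +6 fires, +6 burnt (F count now 6)
Step 3: +5 fires, +6 burnt (F count now 5)
Step 4: +3 fires, +5 burnt (F count now 3)
Step 5: +0 fires, +3 burnt (F count now 0)
Fire out after step 5
Initially T: 21, now '.': 29
Total burnt (originally-T cells now '.'): 20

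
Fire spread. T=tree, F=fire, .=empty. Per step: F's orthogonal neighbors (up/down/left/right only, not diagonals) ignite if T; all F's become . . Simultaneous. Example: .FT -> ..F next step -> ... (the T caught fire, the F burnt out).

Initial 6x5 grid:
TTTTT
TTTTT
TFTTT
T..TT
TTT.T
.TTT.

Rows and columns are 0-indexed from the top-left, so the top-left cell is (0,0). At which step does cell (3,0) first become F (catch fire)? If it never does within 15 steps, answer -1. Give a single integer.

Step 1: cell (3,0)='T' (+3 fires, +1 burnt)
Step 2: cell (3,0)='F' (+5 fires, +3 burnt)
  -> target ignites at step 2
Step 3: cell (3,0)='.' (+6 fires, +5 burnt)
Step 4: cell (3,0)='.' (+4 fires, +6 burnt)
Step 5: cell (3,0)='.' (+4 fires, +4 burnt)
Step 6: cell (3,0)='.' (+1 fires, +4 burnt)
Step 7: cell (3,0)='.' (+1 fires, +1 burnt)
Step 8: cell (3,0)='.' (+0 fires, +1 burnt)
  fire out at step 8

2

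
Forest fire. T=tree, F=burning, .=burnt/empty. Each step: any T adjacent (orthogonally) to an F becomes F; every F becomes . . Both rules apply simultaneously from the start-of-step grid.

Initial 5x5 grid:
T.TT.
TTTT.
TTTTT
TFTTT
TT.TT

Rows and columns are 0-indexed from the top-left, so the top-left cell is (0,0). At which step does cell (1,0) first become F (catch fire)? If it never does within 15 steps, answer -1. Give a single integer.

Step 1: cell (1,0)='T' (+4 fires, +1 burnt)
Step 2: cell (1,0)='T' (+5 fires, +4 burnt)
Step 3: cell (1,0)='F' (+5 fires, +5 burnt)
  -> target ignites at step 3
Step 4: cell (1,0)='.' (+5 fires, +5 burnt)
Step 5: cell (1,0)='.' (+1 fires, +5 burnt)
Step 6: cell (1,0)='.' (+0 fires, +1 burnt)
  fire out at step 6

3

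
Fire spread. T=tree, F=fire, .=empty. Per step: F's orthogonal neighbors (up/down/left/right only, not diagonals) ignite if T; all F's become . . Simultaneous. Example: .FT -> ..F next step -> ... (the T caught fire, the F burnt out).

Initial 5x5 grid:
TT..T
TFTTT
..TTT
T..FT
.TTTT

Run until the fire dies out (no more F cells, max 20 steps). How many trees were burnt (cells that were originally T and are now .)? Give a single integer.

Answer: 15

Derivation:
Step 1: +6 fires, +2 burnt (F count now 6)
Step 2: +6 fires, +6 burnt (F count now 6)
Step 3: +2 fires, +6 burnt (F count now 2)
Step 4: +1 fires, +2 burnt (F count now 1)
Step 5: +0 fires, +1 burnt (F count now 0)
Fire out after step 5
Initially T: 16, now '.': 24
Total burnt (originally-T cells now '.'): 15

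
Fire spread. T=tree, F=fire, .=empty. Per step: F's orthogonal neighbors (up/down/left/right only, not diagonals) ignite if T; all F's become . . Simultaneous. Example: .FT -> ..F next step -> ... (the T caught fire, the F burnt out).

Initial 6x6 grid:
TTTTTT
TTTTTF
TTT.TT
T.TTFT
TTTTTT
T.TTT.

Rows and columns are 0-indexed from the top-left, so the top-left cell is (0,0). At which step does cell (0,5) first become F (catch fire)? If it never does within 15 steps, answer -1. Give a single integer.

Step 1: cell (0,5)='F' (+7 fires, +2 burnt)
  -> target ignites at step 1
Step 2: cell (0,5)='.' (+6 fires, +7 burnt)
Step 3: cell (0,5)='.' (+5 fires, +6 burnt)
Step 4: cell (0,5)='.' (+5 fires, +5 burnt)
Step 5: cell (0,5)='.' (+4 fires, +5 burnt)
Step 6: cell (0,5)='.' (+3 fires, +4 burnt)
Step 7: cell (0,5)='.' (+0 fires, +3 burnt)
  fire out at step 7

1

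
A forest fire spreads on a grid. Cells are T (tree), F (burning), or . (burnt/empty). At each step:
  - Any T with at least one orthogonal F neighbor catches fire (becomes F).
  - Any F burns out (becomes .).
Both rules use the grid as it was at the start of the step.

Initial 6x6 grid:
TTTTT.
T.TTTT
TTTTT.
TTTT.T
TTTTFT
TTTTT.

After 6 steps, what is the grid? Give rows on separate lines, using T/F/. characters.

Step 1: 3 trees catch fire, 1 burn out
  TTTTT.
  T.TTTT
  TTTTT.
  TTTT.T
  TTTF.F
  TTTTF.
Step 2: 4 trees catch fire, 3 burn out
  TTTTT.
  T.TTTT
  TTTTT.
  TTTF.F
  TTF...
  TTTF..
Step 3: 4 trees catch fire, 4 burn out
  TTTTT.
  T.TTTT
  TTTFT.
  TTF...
  TF....
  TTF...
Step 4: 6 trees catch fire, 4 burn out
  TTTTT.
  T.TFTT
  TTF.F.
  TF....
  F.....
  TF....
Step 5: 6 trees catch fire, 6 burn out
  TTTFT.
  T.F.FT
  TF....
  F.....
  ......
  F.....
Step 6: 4 trees catch fire, 6 burn out
  TTF.F.
  T....F
  F.....
  ......
  ......
  ......

TTF.F.
T....F
F.....
......
......
......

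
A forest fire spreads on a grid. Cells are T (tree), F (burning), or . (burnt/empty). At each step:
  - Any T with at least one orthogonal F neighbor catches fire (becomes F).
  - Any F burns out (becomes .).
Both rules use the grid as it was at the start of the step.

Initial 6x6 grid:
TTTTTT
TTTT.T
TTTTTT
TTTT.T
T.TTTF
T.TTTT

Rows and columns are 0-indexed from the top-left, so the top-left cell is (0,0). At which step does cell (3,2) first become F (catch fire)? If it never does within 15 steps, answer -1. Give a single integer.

Step 1: cell (3,2)='T' (+3 fires, +1 burnt)
Step 2: cell (3,2)='T' (+3 fires, +3 burnt)
Step 3: cell (3,2)='T' (+5 fires, +3 burnt)
Step 4: cell (3,2)='F' (+4 fires, +5 burnt)
  -> target ignites at step 4
Step 5: cell (3,2)='.' (+4 fires, +4 burnt)
Step 6: cell (3,2)='.' (+4 fires, +4 burnt)
Step 7: cell (3,2)='.' (+4 fires, +4 burnt)
Step 8: cell (3,2)='.' (+3 fires, +4 burnt)
Step 9: cell (3,2)='.' (+1 fires, +3 burnt)
Step 10: cell (3,2)='.' (+0 fires, +1 burnt)
  fire out at step 10

4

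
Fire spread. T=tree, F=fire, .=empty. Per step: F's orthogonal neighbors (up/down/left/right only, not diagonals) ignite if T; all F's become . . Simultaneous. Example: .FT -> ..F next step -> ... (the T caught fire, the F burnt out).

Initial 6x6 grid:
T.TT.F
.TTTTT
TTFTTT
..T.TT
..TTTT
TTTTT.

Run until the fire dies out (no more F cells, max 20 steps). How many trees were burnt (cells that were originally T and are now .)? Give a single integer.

Step 1: +5 fires, +2 burnt (F count now 5)
Step 2: +8 fires, +5 burnt (F count now 8)
Step 3: +5 fires, +8 burnt (F count now 5)
Step 4: +4 fires, +5 burnt (F count now 4)
Step 5: +2 fires, +4 burnt (F count now 2)
Step 6: +0 fires, +2 burnt (F count now 0)
Fire out after step 6
Initially T: 25, now '.': 35
Total burnt (originally-T cells now '.'): 24

Answer: 24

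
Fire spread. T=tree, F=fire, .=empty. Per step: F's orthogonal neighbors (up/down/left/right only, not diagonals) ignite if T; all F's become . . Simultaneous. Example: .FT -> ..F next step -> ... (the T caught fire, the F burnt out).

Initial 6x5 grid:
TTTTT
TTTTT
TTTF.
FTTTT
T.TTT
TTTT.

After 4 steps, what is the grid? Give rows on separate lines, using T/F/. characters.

Step 1: 6 trees catch fire, 2 burn out
  TTTTT
  TTTFT
  FTF..
  .FTFT
  F.TTT
  TTTT.
Step 2: 9 trees catch fire, 6 burn out
  TTTFT
  FTF.F
  .F...
  ..F.F
  ..TFT
  FTTT.
Step 3: 8 trees catch fire, 9 burn out
  FTF.F
  .F...
  .....
  .....
  ..F.F
  .FTF.
Step 4: 2 trees catch fire, 8 burn out
  .F...
  .....
  .....
  .....
  .....
  ..F..

.F...
.....
.....
.....
.....
..F..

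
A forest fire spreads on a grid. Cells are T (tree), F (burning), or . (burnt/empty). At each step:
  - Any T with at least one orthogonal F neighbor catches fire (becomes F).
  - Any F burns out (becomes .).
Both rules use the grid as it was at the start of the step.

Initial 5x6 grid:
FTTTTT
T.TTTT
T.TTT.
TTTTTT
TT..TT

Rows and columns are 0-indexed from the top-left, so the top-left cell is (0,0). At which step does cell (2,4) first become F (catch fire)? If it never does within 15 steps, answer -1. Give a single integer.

Step 1: cell (2,4)='T' (+2 fires, +1 burnt)
Step 2: cell (2,4)='T' (+2 fires, +2 burnt)
Step 3: cell (2,4)='T' (+3 fires, +2 burnt)
Step 4: cell (2,4)='T' (+5 fires, +3 burnt)
Step 5: cell (2,4)='T' (+5 fires, +5 burnt)
Step 6: cell (2,4)='F' (+3 fires, +5 burnt)
  -> target ignites at step 6
Step 7: cell (2,4)='.' (+1 fires, +3 burnt)
Step 8: cell (2,4)='.' (+2 fires, +1 burnt)
Step 9: cell (2,4)='.' (+1 fires, +2 burnt)
Step 10: cell (2,4)='.' (+0 fires, +1 burnt)
  fire out at step 10

6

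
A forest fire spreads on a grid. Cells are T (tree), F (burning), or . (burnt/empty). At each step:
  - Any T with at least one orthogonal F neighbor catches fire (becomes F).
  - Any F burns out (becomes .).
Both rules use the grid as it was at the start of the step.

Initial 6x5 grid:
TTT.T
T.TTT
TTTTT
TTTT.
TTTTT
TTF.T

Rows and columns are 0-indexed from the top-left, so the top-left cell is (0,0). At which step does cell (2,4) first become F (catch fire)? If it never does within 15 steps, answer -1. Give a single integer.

Step 1: cell (2,4)='T' (+2 fires, +1 burnt)
Step 2: cell (2,4)='T' (+4 fires, +2 burnt)
Step 3: cell (2,4)='T' (+5 fires, +4 burnt)
Step 4: cell (2,4)='T' (+5 fires, +5 burnt)
Step 5: cell (2,4)='F' (+4 fires, +5 burnt)
  -> target ignites at step 5
Step 6: cell (2,4)='.' (+3 fires, +4 burnt)
Step 7: cell (2,4)='.' (+2 fires, +3 burnt)
Step 8: cell (2,4)='.' (+0 fires, +2 burnt)
  fire out at step 8

5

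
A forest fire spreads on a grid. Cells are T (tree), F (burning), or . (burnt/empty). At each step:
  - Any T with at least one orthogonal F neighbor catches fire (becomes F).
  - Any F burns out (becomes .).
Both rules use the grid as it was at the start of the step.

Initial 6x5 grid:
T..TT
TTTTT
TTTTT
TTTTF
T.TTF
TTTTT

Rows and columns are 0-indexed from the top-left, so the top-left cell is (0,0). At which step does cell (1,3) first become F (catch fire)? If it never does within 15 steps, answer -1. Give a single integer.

Step 1: cell (1,3)='T' (+4 fires, +2 burnt)
Step 2: cell (1,3)='T' (+5 fires, +4 burnt)
Step 3: cell (1,3)='F' (+5 fires, +5 burnt)
  -> target ignites at step 3
Step 4: cell (1,3)='.' (+5 fires, +5 burnt)
Step 5: cell (1,3)='.' (+4 fires, +5 burnt)
Step 6: cell (1,3)='.' (+1 fires, +4 burnt)
Step 7: cell (1,3)='.' (+1 fires, +1 burnt)
Step 8: cell (1,3)='.' (+0 fires, +1 burnt)
  fire out at step 8

3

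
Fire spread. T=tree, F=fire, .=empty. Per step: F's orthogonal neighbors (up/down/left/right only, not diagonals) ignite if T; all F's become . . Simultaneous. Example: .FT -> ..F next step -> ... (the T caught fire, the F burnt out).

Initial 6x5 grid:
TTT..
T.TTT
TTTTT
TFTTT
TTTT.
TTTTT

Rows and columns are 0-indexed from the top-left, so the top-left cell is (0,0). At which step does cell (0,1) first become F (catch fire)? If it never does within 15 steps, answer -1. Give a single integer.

Step 1: cell (0,1)='T' (+4 fires, +1 burnt)
Step 2: cell (0,1)='T' (+6 fires, +4 burnt)
Step 3: cell (0,1)='T' (+7 fires, +6 burnt)
Step 4: cell (0,1)='T' (+5 fires, +7 burnt)
Step 5: cell (0,1)='F' (+3 fires, +5 burnt)
  -> target ignites at step 5
Step 6: cell (0,1)='.' (+0 fires, +3 burnt)
  fire out at step 6

5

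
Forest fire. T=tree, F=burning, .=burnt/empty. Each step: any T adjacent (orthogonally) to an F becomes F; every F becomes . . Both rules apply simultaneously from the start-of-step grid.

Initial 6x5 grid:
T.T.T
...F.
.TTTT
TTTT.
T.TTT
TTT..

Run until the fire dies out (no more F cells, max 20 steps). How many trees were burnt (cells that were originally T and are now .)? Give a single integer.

Step 1: +1 fires, +1 burnt (F count now 1)
Step 2: +3 fires, +1 burnt (F count now 3)
Step 3: +3 fires, +3 burnt (F count now 3)
Step 4: +3 fires, +3 burnt (F count now 3)
Step 5: +2 fires, +3 burnt (F count now 2)
Step 6: +2 fires, +2 burnt (F count now 2)
Step 7: +1 fires, +2 burnt (F count now 1)
Step 8: +0 fires, +1 burnt (F count now 0)
Fire out after step 8
Initially T: 18, now '.': 27
Total burnt (originally-T cells now '.'): 15

Answer: 15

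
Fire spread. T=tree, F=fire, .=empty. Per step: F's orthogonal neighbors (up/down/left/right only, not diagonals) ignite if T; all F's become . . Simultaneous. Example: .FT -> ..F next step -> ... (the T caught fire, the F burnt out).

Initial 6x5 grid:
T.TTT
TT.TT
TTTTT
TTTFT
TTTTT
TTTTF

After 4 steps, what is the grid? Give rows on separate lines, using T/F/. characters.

Step 1: 6 trees catch fire, 2 burn out
  T.TTT
  TT.TT
  TTTFT
  TTF.F
  TTTFF
  TTTF.
Step 2: 6 trees catch fire, 6 burn out
  T.TTT
  TT.FT
  TTF.F
  TF...
  TTF..
  TTF..
Step 3: 6 trees catch fire, 6 burn out
  T.TFT
  TT..F
  TF...
  F....
  TF...
  TF...
Step 4: 6 trees catch fire, 6 burn out
  T.F.F
  TF...
  F....
  .....
  F....
  F....

T.F.F
TF...
F....
.....
F....
F....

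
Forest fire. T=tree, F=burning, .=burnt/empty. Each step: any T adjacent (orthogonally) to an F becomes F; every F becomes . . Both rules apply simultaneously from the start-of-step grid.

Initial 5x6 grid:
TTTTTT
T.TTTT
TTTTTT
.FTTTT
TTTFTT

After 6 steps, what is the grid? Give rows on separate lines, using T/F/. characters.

Step 1: 6 trees catch fire, 2 burn out
  TTTTTT
  T.TTTT
  TFTTTT
  ..FFTT
  TFF.FT
Step 2: 6 trees catch fire, 6 burn out
  TTTTTT
  T.TTTT
  F.FFTT
  ....FT
  F....F
Step 3: 5 trees catch fire, 6 burn out
  TTTTTT
  F.FFTT
  ....FT
  .....F
  ......
Step 4: 5 trees catch fire, 5 burn out
  FTFFTT
  ....FT
  .....F
  ......
  ......
Step 5: 3 trees catch fire, 5 burn out
  .F..FT
  .....F
  ......
  ......
  ......
Step 6: 1 trees catch fire, 3 burn out
  .....F
  ......
  ......
  ......
  ......

.....F
......
......
......
......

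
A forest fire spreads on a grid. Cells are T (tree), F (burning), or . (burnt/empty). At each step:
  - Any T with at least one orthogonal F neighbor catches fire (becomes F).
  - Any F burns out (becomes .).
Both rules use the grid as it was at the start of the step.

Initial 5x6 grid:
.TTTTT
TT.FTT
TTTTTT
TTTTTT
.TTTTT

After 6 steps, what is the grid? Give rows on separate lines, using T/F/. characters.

Step 1: 3 trees catch fire, 1 burn out
  .TTFTT
  TT..FT
  TTTFTT
  TTTTTT
  .TTTTT
Step 2: 6 trees catch fire, 3 burn out
  .TF.FT
  TT...F
  TTF.FT
  TTTFTT
  .TTTTT
Step 3: 7 trees catch fire, 6 burn out
  .F...F
  TT....
  TF...F
  TTF.FT
  .TTFTT
Step 4: 6 trees catch fire, 7 burn out
  ......
  TF....
  F.....
  TF...F
  .TF.FT
Step 5: 4 trees catch fire, 6 burn out
  ......
  F.....
  ......
  F.....
  .F...F
Step 6: 0 trees catch fire, 4 burn out
  ......
  ......
  ......
  ......
  ......

......
......
......
......
......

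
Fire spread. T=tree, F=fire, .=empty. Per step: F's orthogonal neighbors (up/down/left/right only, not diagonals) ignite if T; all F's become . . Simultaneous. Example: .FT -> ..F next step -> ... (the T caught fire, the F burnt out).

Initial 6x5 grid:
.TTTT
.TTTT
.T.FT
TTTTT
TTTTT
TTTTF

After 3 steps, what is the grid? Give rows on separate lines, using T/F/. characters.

Step 1: 5 trees catch fire, 2 burn out
  .TTTT
  .TTFT
  .T..F
  TTTFT
  TTTTF
  TTTF.
Step 2: 7 trees catch fire, 5 burn out
  .TTFT
  .TF.F
  .T...
  TTF.F
  TTTF.
  TTF..
Step 3: 6 trees catch fire, 7 burn out
  .TF.F
  .F...
  .T...
  TF...
  TTF..
  TF...

.TF.F
.F...
.T...
TF...
TTF..
TF...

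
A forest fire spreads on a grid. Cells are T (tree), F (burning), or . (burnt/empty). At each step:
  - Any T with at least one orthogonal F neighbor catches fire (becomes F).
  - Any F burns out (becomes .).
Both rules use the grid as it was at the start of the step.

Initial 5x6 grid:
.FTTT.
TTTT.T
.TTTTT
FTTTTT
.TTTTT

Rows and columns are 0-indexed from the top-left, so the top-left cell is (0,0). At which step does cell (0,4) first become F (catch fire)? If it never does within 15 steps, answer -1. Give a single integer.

Step 1: cell (0,4)='T' (+3 fires, +2 burnt)
Step 2: cell (0,4)='T' (+6 fires, +3 burnt)
Step 3: cell (0,4)='F' (+5 fires, +6 burnt)
  -> target ignites at step 3
Step 4: cell (0,4)='.' (+3 fires, +5 burnt)
Step 5: cell (0,4)='.' (+3 fires, +3 burnt)
Step 6: cell (0,4)='.' (+2 fires, +3 burnt)
Step 7: cell (0,4)='.' (+1 fires, +2 burnt)
Step 8: cell (0,4)='.' (+0 fires, +1 burnt)
  fire out at step 8

3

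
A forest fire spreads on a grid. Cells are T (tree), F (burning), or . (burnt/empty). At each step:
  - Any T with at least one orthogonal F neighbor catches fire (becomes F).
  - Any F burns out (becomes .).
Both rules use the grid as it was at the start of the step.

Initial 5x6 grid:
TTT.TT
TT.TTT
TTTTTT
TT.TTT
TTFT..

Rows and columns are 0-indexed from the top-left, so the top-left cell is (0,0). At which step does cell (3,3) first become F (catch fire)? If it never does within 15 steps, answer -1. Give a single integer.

Step 1: cell (3,3)='T' (+2 fires, +1 burnt)
Step 2: cell (3,3)='F' (+3 fires, +2 burnt)
  -> target ignites at step 2
Step 3: cell (3,3)='.' (+4 fires, +3 burnt)
Step 4: cell (3,3)='.' (+6 fires, +4 burnt)
Step 5: cell (3,3)='.' (+4 fires, +6 burnt)
Step 6: cell (3,3)='.' (+4 fires, +4 burnt)
Step 7: cell (3,3)='.' (+1 fires, +4 burnt)
Step 8: cell (3,3)='.' (+0 fires, +1 burnt)
  fire out at step 8

2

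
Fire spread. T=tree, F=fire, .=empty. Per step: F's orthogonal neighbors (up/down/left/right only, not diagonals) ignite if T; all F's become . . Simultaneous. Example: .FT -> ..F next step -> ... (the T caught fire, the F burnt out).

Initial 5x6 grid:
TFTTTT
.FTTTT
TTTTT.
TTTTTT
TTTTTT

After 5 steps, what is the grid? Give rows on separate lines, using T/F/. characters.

Step 1: 4 trees catch fire, 2 burn out
  F.FTTT
  ..FTTT
  TFTTT.
  TTTTTT
  TTTTTT
Step 2: 5 trees catch fire, 4 burn out
  ...FTT
  ...FTT
  F.FTT.
  TFTTTT
  TTTTTT
Step 3: 6 trees catch fire, 5 burn out
  ....FT
  ....FT
  ...FT.
  F.FTTT
  TFTTTT
Step 4: 6 trees catch fire, 6 burn out
  .....F
  .....F
  ....F.
  ...FTT
  F.FTTT
Step 5: 2 trees catch fire, 6 burn out
  ......
  ......
  ......
  ....FT
  ...FTT

......
......
......
....FT
...FTT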